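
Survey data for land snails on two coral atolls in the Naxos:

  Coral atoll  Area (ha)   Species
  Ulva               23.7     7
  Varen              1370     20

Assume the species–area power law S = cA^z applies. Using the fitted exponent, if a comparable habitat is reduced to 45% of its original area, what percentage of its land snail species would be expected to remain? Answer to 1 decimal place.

81.3%

z = ln(20/7) / ln(1370/23.7) = 1.0498 / 4.0571 = 0.2588
S_new/S_old = (A_new/A_old)^z = 0.45^0.2588 = exp(0.2588 × -0.7985) = 0.8133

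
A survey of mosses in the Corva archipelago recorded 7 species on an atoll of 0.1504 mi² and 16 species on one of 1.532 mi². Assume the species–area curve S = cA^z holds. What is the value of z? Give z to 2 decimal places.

Taking logs: ln S = ln c + z ln A, so z = (ln S₂ − ln S₁)/(ln A₂ − ln A₁).
z = ln(16/7) / ln(1.532/0.1504) = ln(2.286) / ln(10.19) = 0.8267 / 2.3210 = 0.3562

0.36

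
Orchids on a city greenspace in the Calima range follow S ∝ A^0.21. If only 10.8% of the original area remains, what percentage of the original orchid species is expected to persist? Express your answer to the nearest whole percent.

S_new/S_old = (A_new/A_old)^z = 0.108^0.21
= exp(0.21 × ln 0.108) = exp(0.21 × -2.2256) = exp(-0.4674) ≈ 0.6266

63%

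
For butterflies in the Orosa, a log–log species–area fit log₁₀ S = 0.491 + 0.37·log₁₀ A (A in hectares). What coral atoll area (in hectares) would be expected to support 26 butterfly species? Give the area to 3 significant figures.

26 = 3.097 × A^0.37  ⇒  A^0.37 = 26/3.097 = 8.394
ln A = ln(8.394) / 0.37 = 2.1275 / 0.37 = 5.7501
A = e^5.7501 ≈ 314.2 hectares

314 hectares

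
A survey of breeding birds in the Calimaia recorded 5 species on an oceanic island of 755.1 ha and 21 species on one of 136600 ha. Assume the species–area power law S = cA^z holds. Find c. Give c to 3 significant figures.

z = ln(S₂/S₁) / ln(A₂/A₁) = ln(21/5) / ln(136600/755.1) = 1.4351 / 5.1980 = 0.2761
c = S₁ / A₁^z = 5 / 755.1^0.2761 = 5 / 6.231 = 0.8024

0.802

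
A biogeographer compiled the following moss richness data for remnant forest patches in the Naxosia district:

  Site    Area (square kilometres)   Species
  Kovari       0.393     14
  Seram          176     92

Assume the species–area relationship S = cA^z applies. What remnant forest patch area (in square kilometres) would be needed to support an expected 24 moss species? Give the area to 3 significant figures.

z = ln(92/14) / ln(176/0.393) = 1.8827 / 6.1044 = 0.3084
c = 14 / 0.393^0.3084 = 14 / 0.7497 = 18.67
A = (24/18.67)^(1/0.3084) ⇒ ln A = ln(1.285)/0.3084 = 0.8137
A = e^0.8137 ≈ 2.256 square kilometres

2.26 square kilometres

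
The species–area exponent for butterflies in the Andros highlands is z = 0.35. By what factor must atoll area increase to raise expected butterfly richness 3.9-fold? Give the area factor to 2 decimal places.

(A₂/A₁)^0.35 = 3.9, so A₂/A₁ = 3.9^(1/0.35) = 3.9^2.857
ln(A₂/A₁) = ln 3.9 / 0.35 = 1.3610 / 0.35 = 3.8885
A₂/A₁ = e^3.8885 ≈ 48.84

48.84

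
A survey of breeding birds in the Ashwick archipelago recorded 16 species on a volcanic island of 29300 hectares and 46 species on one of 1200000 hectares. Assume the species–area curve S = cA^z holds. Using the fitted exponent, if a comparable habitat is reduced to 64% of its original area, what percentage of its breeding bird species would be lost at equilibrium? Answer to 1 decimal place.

z = ln(46/16) / ln(1200000/29300) = 1.0561 / 3.7125 = 0.2845
S_new/S_old = (A_new/A_old)^z = 0.64^0.2845 = exp(0.2845 × -0.4463) = 0.8808
Fraction lost = 1 − 0.8808 = 0.1192

11.9%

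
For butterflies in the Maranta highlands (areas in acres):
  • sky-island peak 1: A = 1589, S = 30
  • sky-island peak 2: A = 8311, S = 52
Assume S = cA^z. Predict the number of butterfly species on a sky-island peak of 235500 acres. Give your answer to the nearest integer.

158

z = ln(52/30) / ln(8311/1589) = 0.5500 / 1.6545 = 0.3325
c = 30 / 1589^0.3325 = 30 / 11.59 = 2.587
S₃ = 2.587 × 235500^0.3325 = 2.587 × 61.09 ≈ 158.1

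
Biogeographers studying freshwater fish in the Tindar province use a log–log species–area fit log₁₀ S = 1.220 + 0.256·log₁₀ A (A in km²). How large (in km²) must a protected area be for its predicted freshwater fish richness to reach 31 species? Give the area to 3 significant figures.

31 = 16.6 × A^0.256  ⇒  A^0.256 = 31/16.6 = 1.868
ln A = ln(1.868) / 0.256 = 0.6248 / 0.256 = 2.4408
A = e^2.4408 ≈ 11.48 km²

11.5 km²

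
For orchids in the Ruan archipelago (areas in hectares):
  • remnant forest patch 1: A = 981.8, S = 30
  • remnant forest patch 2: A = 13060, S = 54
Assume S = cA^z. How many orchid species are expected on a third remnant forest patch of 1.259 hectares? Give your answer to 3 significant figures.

6.61

z = ln(54/30) / ln(13060/981.8) = 0.5878 / 2.5879 = 0.2271
c = 30 / 981.8^0.2271 = 30 / 4.782 = 6.274
S₃ = 6.274 × 1.259^0.2271 = 6.274 × 1.054 ≈ 6.611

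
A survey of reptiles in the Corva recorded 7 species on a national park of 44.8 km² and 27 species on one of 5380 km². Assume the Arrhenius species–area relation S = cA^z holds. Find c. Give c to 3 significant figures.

2.40

z = ln(S₂/S₁) / ln(A₂/A₁) = ln(27/7) / ln(5380/44.8) = 1.3499 / 4.7882 = 0.2819
c = S₁ / A₁^z = 7 / 44.8^0.2819 = 7 / 2.921 = 2.396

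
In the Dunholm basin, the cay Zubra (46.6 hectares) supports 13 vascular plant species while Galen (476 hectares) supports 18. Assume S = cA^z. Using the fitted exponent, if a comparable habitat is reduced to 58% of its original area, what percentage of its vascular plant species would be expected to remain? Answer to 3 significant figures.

92.7%

z = ln(18/13) / ln(476/46.6) = 0.3254 / 2.3238 = 0.1400
S_new/S_old = (A_new/A_old)^z = 0.58^0.1400 = exp(0.1400 × -0.5447) = 0.9266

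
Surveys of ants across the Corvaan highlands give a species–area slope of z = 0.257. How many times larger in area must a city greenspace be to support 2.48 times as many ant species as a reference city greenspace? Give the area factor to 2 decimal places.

34.26

(A₂/A₁)^0.257 = 2.48, so A₂/A₁ = 2.48^(1/0.257) = 2.48^3.891
ln(A₂/A₁) = ln 2.48 / 0.257 = 0.9083 / 0.257 = 3.5341
A₂/A₁ = e^3.5341 ≈ 34.26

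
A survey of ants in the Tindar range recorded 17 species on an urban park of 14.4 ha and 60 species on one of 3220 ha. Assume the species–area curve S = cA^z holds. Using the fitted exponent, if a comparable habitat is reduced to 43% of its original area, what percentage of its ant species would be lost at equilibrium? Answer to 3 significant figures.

17.9%

z = ln(60/17) / ln(3220/14.4) = 1.2611 / 5.4099 = 0.2331
S_new/S_old = (A_new/A_old)^z = 0.43^0.2331 = exp(0.2331 × -0.8440) = 0.8214
Fraction lost = 1 − 0.8214 = 0.1786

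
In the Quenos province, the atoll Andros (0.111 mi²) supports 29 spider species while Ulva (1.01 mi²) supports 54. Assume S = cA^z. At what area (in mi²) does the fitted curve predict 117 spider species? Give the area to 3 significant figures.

15.7 mi²

z = ln(54/29) / ln(1.01/0.111) = 0.6217 / 2.2082 = 0.2815
c = 29 / 0.111^0.2815 = 29 / 0.5385 = 53.85
A = (117/53.85)^(1/0.2815) ⇒ ln A = ln(2.173)/0.2815 = 2.7562
A = e^2.7562 ≈ 15.74 mi²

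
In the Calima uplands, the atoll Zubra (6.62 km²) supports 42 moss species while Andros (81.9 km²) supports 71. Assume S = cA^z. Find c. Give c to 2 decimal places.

28.31

z = ln(S₂/S₁) / ln(A₂/A₁) = ln(71/42) / ln(81.9/6.62) = 0.5250 / 2.5154 = 0.2087
c = S₁ / A₁^z = 42 / 6.62^0.2087 = 42 / 1.484 = 28.31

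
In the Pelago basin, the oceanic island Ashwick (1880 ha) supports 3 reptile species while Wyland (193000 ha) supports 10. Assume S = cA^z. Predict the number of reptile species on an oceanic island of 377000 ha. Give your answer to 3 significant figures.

11.9

z = ln(10/3) / ln(193000/1880) = 1.2040 / 4.6314 = 0.2600
c = 3 / 1880^0.2600 = 3 / 7.098 = 0.4226
S₃ = 0.4226 × 377000^0.2600 = 0.4226 × 28.16 ≈ 11.9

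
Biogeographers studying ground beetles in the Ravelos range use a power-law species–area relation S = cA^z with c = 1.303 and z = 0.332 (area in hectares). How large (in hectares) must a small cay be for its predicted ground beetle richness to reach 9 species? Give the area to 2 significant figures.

340 hectares

9 = 1.303 × A^0.332  ⇒  A^0.332 = 9/1.303 = 6.907
ln A = ln(6.907) / 0.332 = 1.9326 / 0.332 = 5.8209
A = e^5.8209 ≈ 337.3 hectares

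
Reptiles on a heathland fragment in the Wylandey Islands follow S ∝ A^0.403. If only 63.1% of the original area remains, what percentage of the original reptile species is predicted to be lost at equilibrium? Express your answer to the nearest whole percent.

17%

S_new/S_old = (A_new/A_old)^z = 0.631^0.403
= exp(0.403 × ln 0.631) = exp(0.403 × -0.4604) = exp(-0.1856) ≈ 0.8306
Fraction lost = 1 − 0.8306 = 0.1694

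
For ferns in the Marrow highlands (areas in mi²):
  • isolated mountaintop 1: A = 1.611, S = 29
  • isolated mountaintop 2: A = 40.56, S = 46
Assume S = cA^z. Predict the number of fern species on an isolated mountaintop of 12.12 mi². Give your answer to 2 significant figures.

z = ln(46/29) / ln(40.56/1.611) = 0.4613 / 3.2259 = 0.1430
c = 29 / 1.611^0.1430 = 29 / 1.071 = 27.09
S₃ = 27.09 × 12.12^0.1430 = 27.09 × 1.429 ≈ 38.7

39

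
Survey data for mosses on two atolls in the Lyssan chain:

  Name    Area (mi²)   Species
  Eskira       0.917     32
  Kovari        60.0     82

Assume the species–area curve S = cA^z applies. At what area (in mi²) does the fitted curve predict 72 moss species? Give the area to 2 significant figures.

34 mi²

z = ln(82/32) / ln(60/0.917) = 0.9410 / 4.1810 = 0.2251
c = 32 / 0.917^0.2251 = 32 / 0.9807 = 32.63
A = (72/32.63)^(1/0.2251) ⇒ ln A = ln(2.207)/0.2251 = 3.5165
A = e^3.5165 ≈ 33.67 mi²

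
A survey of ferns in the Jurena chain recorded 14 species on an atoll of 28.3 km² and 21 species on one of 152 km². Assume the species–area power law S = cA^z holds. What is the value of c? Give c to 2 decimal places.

6.25

z = ln(S₂/S₁) / ln(A₂/A₁) = ln(21/14) / ln(152/28.3) = 0.4055 / 1.6810 = 0.2412
c = S₁ / A₁^z = 14 / 28.3^0.2412 = 14 / 2.24 = 6.251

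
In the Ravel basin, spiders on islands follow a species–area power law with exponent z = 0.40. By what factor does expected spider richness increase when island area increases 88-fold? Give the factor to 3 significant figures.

6.00

S₂/S₁ = (A₂/A₁)^z = 88^0.4
ln(S₂/S₁) = 0.4 × ln 88 = 0.4 × 4.4773 = 1.7909
S₂/S₁ = e^1.7909 ≈ 5.995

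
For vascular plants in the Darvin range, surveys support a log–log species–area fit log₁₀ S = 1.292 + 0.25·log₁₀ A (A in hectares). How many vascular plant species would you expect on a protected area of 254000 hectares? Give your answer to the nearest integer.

S = 19.59 × 254000^0.25
ln S = ln 19.59 + 0.25 × ln 254000 = 2.9749 + 0.25 × 12.4451 = 6.0862
S = e^6.0862 ≈ 439.8

440 species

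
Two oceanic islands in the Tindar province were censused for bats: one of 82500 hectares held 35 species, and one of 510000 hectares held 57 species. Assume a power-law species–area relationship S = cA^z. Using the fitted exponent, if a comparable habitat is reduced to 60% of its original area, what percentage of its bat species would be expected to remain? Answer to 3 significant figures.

87.2%

z = ln(57/35) / ln(510000/82500) = 0.4877 / 1.8216 = 0.2677
S_new/S_old = (A_new/A_old)^z = 0.6^0.2677 = exp(0.2677 × -0.5108) = 0.8722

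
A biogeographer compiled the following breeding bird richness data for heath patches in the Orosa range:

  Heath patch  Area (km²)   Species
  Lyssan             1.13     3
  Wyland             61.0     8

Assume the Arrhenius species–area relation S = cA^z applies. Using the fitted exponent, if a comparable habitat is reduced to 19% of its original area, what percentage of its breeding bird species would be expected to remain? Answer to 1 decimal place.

z = ln(8/3) / ln(61/1.13) = 0.9808 / 3.9887 = 0.2459
S_new/S_old = (A_new/A_old)^z = 0.19^0.2459 = exp(0.2459 × -1.6607) = 0.6647

66.5%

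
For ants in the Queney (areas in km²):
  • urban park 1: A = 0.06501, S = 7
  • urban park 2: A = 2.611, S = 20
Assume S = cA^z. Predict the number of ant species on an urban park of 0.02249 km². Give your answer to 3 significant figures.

z = ln(20/7) / ln(2.611/0.06501) = 1.0498 / 3.6929 = 0.2843
c = 7 / 0.06501^0.2843 = 7 / 0.4598 = 15.22
S₃ = 15.22 × 0.02249^0.2843 = 15.22 × 0.34 ≈ 5.177

5.18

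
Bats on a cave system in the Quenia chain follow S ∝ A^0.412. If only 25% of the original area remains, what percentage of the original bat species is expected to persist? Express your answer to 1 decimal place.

56.5%

S_new/S_old = (A_new/A_old)^z = 0.25^0.412
= exp(0.412 × ln 0.25) = exp(0.412 × -1.3863) = exp(-0.5712) ≈ 0.5649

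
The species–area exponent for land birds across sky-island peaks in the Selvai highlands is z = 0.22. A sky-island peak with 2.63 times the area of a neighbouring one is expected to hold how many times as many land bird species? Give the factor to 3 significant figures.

1.24

S₂/S₁ = (A₂/A₁)^z = 2.63^0.22
ln(S₂/S₁) = 0.22 × ln 2.63 = 0.22 × 0.9670 = 0.2127
S₂/S₁ = e^0.2127 ≈ 1.237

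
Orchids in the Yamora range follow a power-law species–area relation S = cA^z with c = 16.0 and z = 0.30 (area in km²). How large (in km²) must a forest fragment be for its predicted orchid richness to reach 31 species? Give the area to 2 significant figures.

9.1 km²

31 = 16 × A^0.3  ⇒  A^0.3 = 31/16 = 1.938
ln A = ln(1.938) / 0.3 = 0.6614 / 0.3 = 2.2047
A = e^2.2047 ≈ 9.067 km²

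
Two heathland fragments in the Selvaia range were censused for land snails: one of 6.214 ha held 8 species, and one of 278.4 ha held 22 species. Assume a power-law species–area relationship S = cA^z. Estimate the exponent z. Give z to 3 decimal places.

Taking logs: ln S = ln c + z ln A, so z = (ln S₂ − ln S₁)/(ln A₂ − ln A₁).
z = ln(22/8) / ln(278.4/6.214) = ln(2.75) / ln(44.8) = 1.0116 / 3.8023 = 0.2661

0.266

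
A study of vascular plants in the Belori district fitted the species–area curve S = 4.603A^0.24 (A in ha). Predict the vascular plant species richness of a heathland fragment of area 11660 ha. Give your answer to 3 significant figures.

43.6

S = 4.603 × 11660^0.24
ln S = ln 4.603 + 0.24 × ln 11660 = 1.5267 + 0.24 × 9.3639 = 3.7740
S = e^3.7740 ≈ 43.56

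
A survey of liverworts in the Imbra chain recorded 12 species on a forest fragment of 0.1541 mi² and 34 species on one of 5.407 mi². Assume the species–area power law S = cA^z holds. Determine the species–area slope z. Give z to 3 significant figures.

Taking logs: ln S = ln c + z ln A, so z = (ln S₂ − ln S₁)/(ln A₂ − ln A₁).
z = ln(34/12) / ln(5.407/0.1541) = ln(2.833) / ln(35.09) = 1.0415 / 3.5578 = 0.2927

0.293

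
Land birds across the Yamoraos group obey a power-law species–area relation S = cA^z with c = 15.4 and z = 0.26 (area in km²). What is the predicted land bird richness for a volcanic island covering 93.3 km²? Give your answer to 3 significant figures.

50.1

S = 15.4 × 93.3^0.26
ln S = ln 15.4 + 0.26 × ln 93.3 = 2.7344 + 0.26 × 4.5358 = 3.9137
S = e^3.9137 ≈ 50.08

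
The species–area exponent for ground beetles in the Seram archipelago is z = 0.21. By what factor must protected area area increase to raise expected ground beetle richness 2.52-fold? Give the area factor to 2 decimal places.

(A₂/A₁)^0.21 = 2.52, so A₂/A₁ = 2.52^(1/0.21) = 2.52^4.762
ln(A₂/A₁) = ln 2.52 / 0.21 = 0.9243 / 0.21 = 4.4012
A₂/A₁ = e^4.4012 ≈ 81.55

81.55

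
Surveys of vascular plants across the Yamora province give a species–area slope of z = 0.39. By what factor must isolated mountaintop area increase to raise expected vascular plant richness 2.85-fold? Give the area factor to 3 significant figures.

14.7

(A₂/A₁)^0.39 = 2.85, so A₂/A₁ = 2.85^(1/0.39) = 2.85^2.564
ln(A₂/A₁) = ln 2.85 / 0.39 = 1.0473 / 0.39 = 2.6854
A₂/A₁ = e^2.6854 ≈ 14.66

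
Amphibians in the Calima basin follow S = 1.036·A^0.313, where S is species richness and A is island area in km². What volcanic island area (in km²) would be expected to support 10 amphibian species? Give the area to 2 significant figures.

1400 km²

10 = 1.036 × A^0.313  ⇒  A^0.313 = 10/1.036 = 9.653
ln A = ln(9.653) / 0.313 = 2.2672 / 0.313 = 7.2435
A = e^7.2435 ≈ 1399 km²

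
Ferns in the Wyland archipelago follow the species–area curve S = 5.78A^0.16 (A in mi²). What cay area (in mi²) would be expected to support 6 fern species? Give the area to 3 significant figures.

1.26 mi²

6 = 5.78 × A^0.16  ⇒  A^0.16 = 6/5.78 = 1.038
ln A = ln(1.038) / 0.16 = 0.0374 / 0.16 = 0.2335
A = e^0.2335 ≈ 1.263 mi²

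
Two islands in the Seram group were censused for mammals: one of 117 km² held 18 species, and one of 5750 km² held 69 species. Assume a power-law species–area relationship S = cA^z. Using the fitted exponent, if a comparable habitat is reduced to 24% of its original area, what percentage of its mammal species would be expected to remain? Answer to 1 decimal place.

61.1%

z = ln(69/18) / ln(5750/117) = 1.3437 / 3.8948 = 0.3450
S_new/S_old = (A_new/A_old)^z = 0.24^0.3450 = exp(0.3450 × -1.4271) = 0.6112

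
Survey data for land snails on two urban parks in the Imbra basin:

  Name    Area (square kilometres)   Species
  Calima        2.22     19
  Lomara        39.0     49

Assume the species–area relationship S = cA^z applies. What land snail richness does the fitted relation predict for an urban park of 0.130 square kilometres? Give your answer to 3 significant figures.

7.44

z = ln(49/19) / ln(39/2.22) = 0.9474 / 2.8661 = 0.3306
c = 19 / 2.22^0.3306 = 19 / 1.302 = 14.6
S₃ = 14.6 × 0.13^0.3306 = 14.6 × 0.5095 ≈ 7.437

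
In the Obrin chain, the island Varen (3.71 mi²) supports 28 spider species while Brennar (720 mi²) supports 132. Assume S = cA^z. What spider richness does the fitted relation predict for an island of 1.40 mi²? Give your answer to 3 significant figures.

21.0

z = ln(132/28) / ln(720/3.71) = 1.5506 / 5.2682 = 0.2943
c = 28 / 3.71^0.2943 = 28 / 1.471 = 19.04
S₃ = 19.04 × 1.4^0.2943 = 19.04 × 1.104 ≈ 21.02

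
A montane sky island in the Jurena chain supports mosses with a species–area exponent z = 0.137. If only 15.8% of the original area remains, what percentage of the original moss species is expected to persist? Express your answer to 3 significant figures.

S_new/S_old = (A_new/A_old)^z = 0.158^0.137
= exp(0.137 × ln 0.158) = exp(0.137 × -1.8452) = exp(-0.2528) ≈ 0.7766

77.7%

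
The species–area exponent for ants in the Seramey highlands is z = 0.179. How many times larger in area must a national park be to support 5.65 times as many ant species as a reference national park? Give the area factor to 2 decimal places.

15899.67

(A₂/A₁)^0.179 = 5.65, so A₂/A₁ = 5.65^(1/0.179) = 5.65^5.587
ln(A₂/A₁) = ln 5.65 / 0.179 = 1.7317 / 0.179 = 9.6741
A₂/A₁ = e^9.6741 ≈ 15900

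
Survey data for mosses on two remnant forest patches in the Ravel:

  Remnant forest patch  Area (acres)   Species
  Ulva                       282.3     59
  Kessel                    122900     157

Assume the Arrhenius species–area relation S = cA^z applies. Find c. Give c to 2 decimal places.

z = ln(S₂/S₁) / ln(A₂/A₁) = ln(157/59) / ln(122900/282.3) = 0.9787 / 6.0762 = 0.1611
c = S₁ / A₁^z = 59 / 282.3^0.1611 = 59 / 2.482 = 23.77

23.77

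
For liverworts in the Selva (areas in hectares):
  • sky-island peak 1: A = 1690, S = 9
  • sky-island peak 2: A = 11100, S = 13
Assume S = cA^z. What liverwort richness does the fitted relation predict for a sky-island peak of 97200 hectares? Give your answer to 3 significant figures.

z = ln(13/9) / ln(11100/1690) = 0.3677 / 1.8822 = 0.1954
c = 9 / 1690^0.1954 = 9 / 4.272 = 2.107
S₃ = 2.107 × 97200^0.1954 = 2.107 × 9.428 ≈ 19.86

19.9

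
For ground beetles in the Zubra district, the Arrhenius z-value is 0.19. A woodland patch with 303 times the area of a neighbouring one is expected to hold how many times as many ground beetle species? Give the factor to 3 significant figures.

S₂/S₁ = (A₂/A₁)^z = 303^0.19
ln(S₂/S₁) = 0.19 × ln 303 = 0.19 × 5.7137 = 1.0856
S₂/S₁ = e^1.0856 ≈ 2.961

2.96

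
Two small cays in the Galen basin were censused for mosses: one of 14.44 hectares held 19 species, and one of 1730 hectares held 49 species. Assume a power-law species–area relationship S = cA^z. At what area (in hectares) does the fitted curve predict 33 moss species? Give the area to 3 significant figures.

235 hectares

z = ln(49/19) / ln(1730/14.44) = 0.9474 / 4.7859 = 0.1980
c = 19 / 14.44^0.1980 = 19 / 1.696 = 11.2
A = (33/11.2)^(1/0.1980) ⇒ ln A = ln(2.946)/0.1980 = 5.4589
A = e^5.4589 ≈ 234.8 hectares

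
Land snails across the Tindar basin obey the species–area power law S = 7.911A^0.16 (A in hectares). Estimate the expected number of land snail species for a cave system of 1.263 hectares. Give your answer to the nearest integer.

8

S = 7.911 × 1.263^0.16
ln S = ln 7.911 + 0.16 × ln 1.263 = 2.0683 + 0.16 × 0.2335 = 2.1056
S = e^2.1056 ≈ 8.212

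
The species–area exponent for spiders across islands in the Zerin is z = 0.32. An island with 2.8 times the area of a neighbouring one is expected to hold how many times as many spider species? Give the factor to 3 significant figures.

S₂/S₁ = (A₂/A₁)^z = 2.8^0.32
ln(S₂/S₁) = 0.32 × ln 2.8 = 0.32 × 1.0296 = 0.3295
S₂/S₁ = e^0.3295 ≈ 1.39

1.39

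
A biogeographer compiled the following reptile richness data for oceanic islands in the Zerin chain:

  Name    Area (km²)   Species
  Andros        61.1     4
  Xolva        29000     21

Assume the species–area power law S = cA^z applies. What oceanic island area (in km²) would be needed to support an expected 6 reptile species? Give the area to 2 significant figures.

z = ln(21/4) / ln(29000/61.1) = 1.6582 / 6.1625 = 0.2691
c = 4 / 61.1^0.2691 = 4 / 3.024 = 1.323
A = (6/1.323)^(1/0.2691) ⇒ ln A = ln(4.536)/0.2691 = 5.6194
A = e^5.6194 ≈ 275.7 km²

280 km²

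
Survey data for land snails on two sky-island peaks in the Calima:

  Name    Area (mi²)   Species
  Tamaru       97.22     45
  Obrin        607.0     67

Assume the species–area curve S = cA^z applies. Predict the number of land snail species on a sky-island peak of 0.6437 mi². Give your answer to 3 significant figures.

z = ln(67/45) / ln(607/97.22) = 0.3980 / 1.8316 = 0.2173
c = 45 / 97.22^0.2173 = 45 / 2.704 = 16.64
S₃ = 16.64 × 0.6437^0.2173 = 16.64 × 0.9087 ≈ 15.12

15.1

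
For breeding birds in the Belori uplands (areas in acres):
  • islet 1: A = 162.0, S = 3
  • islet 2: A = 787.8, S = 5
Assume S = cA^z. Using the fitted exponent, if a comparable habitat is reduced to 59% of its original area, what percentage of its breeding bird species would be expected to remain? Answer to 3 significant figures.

84.3%

z = ln(5/3) / ln(787.8/162) = 0.5108 / 1.5816 = 0.3230
S_new/S_old = (A_new/A_old)^z = 0.59^0.3230 = exp(0.3230 × -0.5276) = 0.8433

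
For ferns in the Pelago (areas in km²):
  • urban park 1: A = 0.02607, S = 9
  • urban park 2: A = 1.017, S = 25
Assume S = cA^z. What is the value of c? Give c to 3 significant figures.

24.9

z = ln(S₂/S₁) / ln(A₂/A₁) = ln(25/9) / ln(1.017/0.02607) = 1.0217 / 3.6638 = 0.2788
c = S₁ / A₁^z = 9 / 0.02607^0.2788 = 9 / 0.3617 = 24.88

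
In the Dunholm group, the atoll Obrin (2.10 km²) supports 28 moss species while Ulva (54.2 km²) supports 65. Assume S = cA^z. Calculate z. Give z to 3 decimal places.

Taking logs: ln S = ln c + z ln A, so z = (ln S₂ − ln S₁)/(ln A₂ − ln A₁).
z = ln(65/28) / ln(54.2/2.1) = ln(2.321) / ln(25.81) = 0.8422 / 3.2507 = 0.2591

0.259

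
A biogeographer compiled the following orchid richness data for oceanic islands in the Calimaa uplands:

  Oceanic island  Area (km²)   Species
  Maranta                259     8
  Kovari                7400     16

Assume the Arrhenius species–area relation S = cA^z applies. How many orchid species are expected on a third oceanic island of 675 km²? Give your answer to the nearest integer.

z = ln(16/8) / ln(7400/259) = 0.6931 / 3.3524 = 0.2068
c = 8 / 259^0.2068 = 8 / 3.155 = 2.536
S₃ = 2.536 × 675^0.2068 = 2.536 × 3.846 ≈ 9.752

10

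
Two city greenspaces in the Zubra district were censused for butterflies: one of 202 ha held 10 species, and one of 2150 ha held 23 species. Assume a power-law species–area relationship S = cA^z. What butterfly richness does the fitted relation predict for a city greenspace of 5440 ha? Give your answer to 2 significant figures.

32

z = ln(23/10) / ln(2150/202) = 0.8329 / 2.3650 = 0.3522
c = 10 / 202^0.3522 = 10 / 6.485 = 1.542
S₃ = 1.542 × 5440^0.3522 = 1.542 × 20.68 ≈ 31.89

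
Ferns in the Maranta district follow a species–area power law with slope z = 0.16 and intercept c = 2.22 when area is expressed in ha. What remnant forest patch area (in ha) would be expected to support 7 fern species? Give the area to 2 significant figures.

7 = 2.22 × A^0.16  ⇒  A^0.16 = 7/2.22 = 3.153
ln A = ln(3.153) / 0.16 = 1.1484 / 0.16 = 7.1775
A = e^7.1775 ≈ 1310 ha

1300 ha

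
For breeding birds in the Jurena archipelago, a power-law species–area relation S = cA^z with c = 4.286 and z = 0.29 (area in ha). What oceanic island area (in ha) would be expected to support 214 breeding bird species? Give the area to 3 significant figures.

718000 ha

214 = 4.286 × A^0.29  ⇒  A^0.29 = 214/4.286 = 49.93
ln A = ln(49.93) / 0.29 = 3.9106 / 0.29 = 13.4849
A = e^13.4849 ≈ 718488 ha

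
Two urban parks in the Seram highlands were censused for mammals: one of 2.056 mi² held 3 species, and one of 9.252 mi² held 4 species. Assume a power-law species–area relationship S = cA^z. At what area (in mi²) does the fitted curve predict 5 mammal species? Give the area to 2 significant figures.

30 mi²

z = ln(4/3) / ln(9.252/2.056) = 0.2877 / 1.5041 = 0.1913
c = 3 / 2.056^0.1913 = 3 / 1.148 = 2.614
A = (5/2.614)^(1/0.1913) ⇒ ln A = ln(1.913)/0.1913 = 3.3915
A = e^3.3915 ≈ 29.71 mi²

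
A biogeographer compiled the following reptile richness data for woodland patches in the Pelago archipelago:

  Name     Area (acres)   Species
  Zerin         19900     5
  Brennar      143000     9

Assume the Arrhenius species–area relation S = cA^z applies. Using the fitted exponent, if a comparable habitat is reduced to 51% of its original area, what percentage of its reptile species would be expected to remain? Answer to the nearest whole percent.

z = ln(9/5) / ln(143000/19900) = 0.5878 / 1.9721 = 0.2980
S_new/S_old = (A_new/A_old)^z = 0.51^0.2980 = exp(0.2980 × -0.6733) = 0.8182

82%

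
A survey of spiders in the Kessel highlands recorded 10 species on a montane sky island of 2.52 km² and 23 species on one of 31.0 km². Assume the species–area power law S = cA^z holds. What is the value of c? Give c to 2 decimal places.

7.36

z = ln(S₂/S₁) / ln(A₂/A₁) = ln(23/10) / ln(31/2.52) = 0.8329 / 2.5097 = 0.3319
c = S₁ / A₁^z = 10 / 2.52^0.3319 = 10 / 1.359 = 7.358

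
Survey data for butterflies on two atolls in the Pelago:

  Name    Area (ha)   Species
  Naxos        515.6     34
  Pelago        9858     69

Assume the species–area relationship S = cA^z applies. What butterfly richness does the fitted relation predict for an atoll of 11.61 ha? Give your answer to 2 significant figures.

14

z = ln(69/34) / ln(9858/515.6) = 0.7077 / 2.9507 = 0.2399
c = 34 / 515.6^0.2399 = 34 / 4.473 = 7.602
S₃ = 7.602 × 11.61^0.2399 = 7.602 × 1.801 ≈ 13.69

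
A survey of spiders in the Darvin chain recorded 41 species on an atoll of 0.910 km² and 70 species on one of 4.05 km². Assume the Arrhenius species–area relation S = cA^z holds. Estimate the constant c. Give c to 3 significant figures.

z = ln(S₂/S₁) / ln(A₂/A₁) = ln(70/41) / ln(4.05/0.91) = 0.5349 / 1.4930 = 0.3583
c = S₁ / A₁^z = 41 / 0.91^0.3583 = 41 / 0.9668 = 42.41

42.4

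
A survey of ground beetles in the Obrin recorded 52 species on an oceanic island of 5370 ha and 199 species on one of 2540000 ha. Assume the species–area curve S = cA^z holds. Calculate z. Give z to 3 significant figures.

Taking logs: ln S = ln c + z ln A, so z = (ln S₂ − ln S₁)/(ln A₂ − ln A₁).
z = ln(199/52) / ln(2540000/5370) = ln(3.827) / ln(473) = 1.3421 / 6.1591 = 0.2179

0.218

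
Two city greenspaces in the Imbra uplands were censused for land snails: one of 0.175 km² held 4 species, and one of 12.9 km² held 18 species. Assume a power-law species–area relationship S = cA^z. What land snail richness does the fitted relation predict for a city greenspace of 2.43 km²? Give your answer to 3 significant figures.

z = ln(18/4) / ln(12.9/0.175) = 1.5041 / 4.3002 = 0.3498
c = 4 / 0.175^0.3498 = 4 / 0.5435 = 7.359
S₃ = 7.359 × 2.43^0.3498 = 7.359 × 1.364 ≈ 10.04

10.0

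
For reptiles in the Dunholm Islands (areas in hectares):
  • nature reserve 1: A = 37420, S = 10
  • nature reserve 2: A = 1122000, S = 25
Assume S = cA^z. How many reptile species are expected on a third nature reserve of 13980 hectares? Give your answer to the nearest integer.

8

z = ln(25/10) / ln(1122000/37420) = 0.9163 / 3.4007 = 0.2694
c = 10 / 37420^0.2694 = 10 / 17.07 = 0.5859
S₃ = 0.5859 × 13980^0.2694 = 0.5859 × 13.09 ≈ 7.67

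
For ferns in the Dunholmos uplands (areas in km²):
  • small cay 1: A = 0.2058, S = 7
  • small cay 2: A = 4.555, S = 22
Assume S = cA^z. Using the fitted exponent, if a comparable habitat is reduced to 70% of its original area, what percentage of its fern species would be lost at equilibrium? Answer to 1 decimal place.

z = ln(22/7) / ln(4.555/0.2058) = 1.1451 / 3.0971 = 0.3697
S_new/S_old = (A_new/A_old)^z = 0.7^0.3697 = exp(0.3697 × -0.3567) = 0.8764
Fraction lost = 1 − 0.8764 = 0.1236

12.4%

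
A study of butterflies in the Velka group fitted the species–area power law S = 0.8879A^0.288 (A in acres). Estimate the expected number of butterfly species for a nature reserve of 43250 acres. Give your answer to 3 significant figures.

S = 0.8879 × 43250^0.288 = 0.8879 × 21.64 ≈ 19.21

19.2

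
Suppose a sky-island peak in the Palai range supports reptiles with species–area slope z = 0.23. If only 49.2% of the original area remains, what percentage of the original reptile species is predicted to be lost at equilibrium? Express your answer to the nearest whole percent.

S_new/S_old = (A_new/A_old)^z = 0.492^0.23
= exp(0.23 × ln 0.492) = exp(0.23 × -0.7093) = exp(-0.1631) ≈ 0.8495
Fraction lost = 1 − 0.8495 = 0.1505

15%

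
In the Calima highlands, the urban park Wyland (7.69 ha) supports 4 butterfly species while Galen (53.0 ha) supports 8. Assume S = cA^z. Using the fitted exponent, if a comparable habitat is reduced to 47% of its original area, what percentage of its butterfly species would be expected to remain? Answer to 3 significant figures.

76.3%

z = ln(8/4) / ln(53/7.69) = 0.6931 / 1.9304 = 0.3591
S_new/S_old = (A_new/A_old)^z = 0.47^0.3591 = exp(0.3591 × -0.7550) = 0.7625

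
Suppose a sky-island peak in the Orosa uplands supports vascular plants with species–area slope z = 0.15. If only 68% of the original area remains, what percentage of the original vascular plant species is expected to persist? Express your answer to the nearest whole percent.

S_new/S_old = (A_new/A_old)^z = 0.68^0.15
= exp(0.15 × ln 0.68) = exp(0.15 × -0.3857) = exp(-0.0578) ≈ 0.9438

94%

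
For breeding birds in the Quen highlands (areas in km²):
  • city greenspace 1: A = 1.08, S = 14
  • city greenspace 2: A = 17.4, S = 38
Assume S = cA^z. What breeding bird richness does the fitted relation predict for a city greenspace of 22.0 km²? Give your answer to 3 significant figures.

z = ln(38/14) / ln(17.4/1.08) = 0.9985 / 2.7795 = 0.3592
c = 14 / 1.08^0.3592 = 14 / 1.028 = 13.62
S₃ = 13.62 × 22^0.3592 = 13.62 × 3.036 ≈ 41.34

41.3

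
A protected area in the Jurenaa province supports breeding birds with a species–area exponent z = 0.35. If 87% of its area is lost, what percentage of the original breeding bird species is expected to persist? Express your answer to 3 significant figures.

S_new/S_old = (A_new/A_old)^z = 0.13^0.35
= exp(0.35 × ln 0.13) = exp(0.35 × -2.0402) = exp(-0.7141) ≈ 0.4896

49.0%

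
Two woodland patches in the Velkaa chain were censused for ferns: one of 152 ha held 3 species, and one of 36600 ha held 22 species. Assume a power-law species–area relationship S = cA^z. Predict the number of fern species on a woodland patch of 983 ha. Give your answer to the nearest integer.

6

z = ln(22/3) / ln(36600/152) = 1.9924 / 5.4839 = 0.3633
c = 3 / 152^0.3633 = 3 / 6.205 = 0.4835
S₃ = 0.4835 × 983^0.3633 = 0.4835 × 12.23 ≈ 5.911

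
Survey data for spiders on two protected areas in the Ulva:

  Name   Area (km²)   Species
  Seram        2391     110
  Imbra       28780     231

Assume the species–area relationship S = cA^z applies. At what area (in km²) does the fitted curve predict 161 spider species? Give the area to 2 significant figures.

8600 km²

z = ln(231/110) / ln(28780/2391) = 0.7419 / 2.4880 = 0.2982
c = 110 / 2391^0.2982 = 110 / 10.17 = 10.81
A = (161/10.81)^(1/0.2982) ⇒ ln A = ln(14.89)/0.2982 = 9.0568
A = e^9.0568 ≈ 8577 km²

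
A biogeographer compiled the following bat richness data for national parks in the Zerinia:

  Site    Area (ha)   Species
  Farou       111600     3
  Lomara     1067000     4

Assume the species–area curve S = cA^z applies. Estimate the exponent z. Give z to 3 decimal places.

Taking logs: ln S = ln c + z ln A, so z = (ln S₂ − ln S₁)/(ln A₂ − ln A₁).
z = ln(4/3) / ln(1067000/111600) = ln(1.333) / ln(9.561) = 0.2877 / 2.2577 = 0.1274

0.127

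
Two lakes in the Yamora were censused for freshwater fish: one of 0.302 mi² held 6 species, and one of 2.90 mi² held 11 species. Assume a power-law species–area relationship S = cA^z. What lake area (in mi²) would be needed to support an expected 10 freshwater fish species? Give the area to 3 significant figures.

2.03 mi²

z = ln(11/6) / ln(2.9/0.302) = 0.6061 / 2.2620 = 0.2680
c = 6 / 0.302^0.2680 = 6 / 0.7255 = 8.27
A = (10/8.27)^(1/0.2680) ⇒ ln A = ln(1.209)/0.2680 = 0.7090
A = e^0.7090 ≈ 2.032 mi²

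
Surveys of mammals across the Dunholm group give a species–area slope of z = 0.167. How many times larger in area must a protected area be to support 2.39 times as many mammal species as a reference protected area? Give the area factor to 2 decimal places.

(A₂/A₁)^0.167 = 2.39, so A₂/A₁ = 2.39^(1/0.167) = 2.39^5.988
ln(A₂/A₁) = ln 2.39 / 0.167 = 0.8713 / 0.167 = 5.2173
A₂/A₁ = e^5.2173 ≈ 184.4

184.44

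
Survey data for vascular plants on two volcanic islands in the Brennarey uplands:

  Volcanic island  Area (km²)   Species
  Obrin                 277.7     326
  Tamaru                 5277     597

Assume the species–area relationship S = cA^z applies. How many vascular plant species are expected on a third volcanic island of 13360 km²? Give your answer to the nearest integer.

723

z = ln(597/326) / ln(5277/277.7) = 0.6050 / 2.9446 = 0.2055
c = 326 / 277.7^0.2055 = 326 / 3.177 = 102.6
S₃ = 102.6 × 13360^0.2055 = 102.6 × 7.043 ≈ 722.5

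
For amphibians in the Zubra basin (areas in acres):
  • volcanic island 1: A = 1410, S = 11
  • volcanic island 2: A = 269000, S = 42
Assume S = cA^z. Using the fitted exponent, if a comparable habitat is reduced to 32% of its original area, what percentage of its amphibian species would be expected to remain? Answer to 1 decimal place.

z = ln(42/11) / ln(269000/1410) = 1.3398 / 5.2511 = 0.2551
S_new/S_old = (A_new/A_old)^z = 0.32^0.2551 = exp(0.2551 × -1.1394) = 0.7477

74.8%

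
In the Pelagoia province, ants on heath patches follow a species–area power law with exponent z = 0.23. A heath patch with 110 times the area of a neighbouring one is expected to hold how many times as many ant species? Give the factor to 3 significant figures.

2.95

S₂/S₁ = (A₂/A₁)^z = 110^0.23
ln(S₂/S₁) = 0.23 × ln 110 = 0.23 × 4.7005 = 1.0811
S₂/S₁ = e^1.0811 ≈ 2.948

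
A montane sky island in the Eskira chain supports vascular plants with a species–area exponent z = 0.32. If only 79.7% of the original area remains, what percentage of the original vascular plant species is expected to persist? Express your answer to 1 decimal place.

93.0%

S_new/S_old = (A_new/A_old)^z = 0.797^0.32
= exp(0.32 × ln 0.797) = exp(0.32 × -0.2269) = exp(-0.0726) ≈ 0.93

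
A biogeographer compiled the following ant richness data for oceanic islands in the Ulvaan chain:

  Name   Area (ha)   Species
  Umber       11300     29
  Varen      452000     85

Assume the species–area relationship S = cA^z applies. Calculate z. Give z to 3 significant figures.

0.292

Taking logs: ln S = ln c + z ln A, so z = (ln S₂ − ln S₁)/(ln A₂ − ln A₁).
z = ln(85/29) / ln(452000/11300) = ln(2.931) / ln(40) = 1.0754 / 3.6889 = 0.2915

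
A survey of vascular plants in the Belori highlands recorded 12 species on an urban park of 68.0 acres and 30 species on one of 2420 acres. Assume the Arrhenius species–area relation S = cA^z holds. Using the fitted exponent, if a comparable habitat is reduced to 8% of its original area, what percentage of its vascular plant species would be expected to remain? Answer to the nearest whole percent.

z = ln(30/12) / ln(2420/68) = 0.9163 / 3.5720 = 0.2565
S_new/S_old = (A_new/A_old)^z = 0.08^0.2565 = exp(0.2565 × -2.5257) = 0.5231

52%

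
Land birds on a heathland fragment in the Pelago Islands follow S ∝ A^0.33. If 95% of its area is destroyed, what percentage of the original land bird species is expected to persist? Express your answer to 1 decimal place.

37.2%

S_new/S_old = (A_new/A_old)^z = 0.05^0.33
= exp(0.33 × ln 0.05) = exp(0.33 × -2.9957) = exp(-0.9886) ≈ 0.3721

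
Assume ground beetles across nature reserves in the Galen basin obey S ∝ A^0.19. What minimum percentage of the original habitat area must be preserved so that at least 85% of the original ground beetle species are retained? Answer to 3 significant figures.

Need (A_new/A_old)^0.19 = 0.85, so A_new/A_old = 0.85^(1/0.19) = 0.85^5.263
ln(A_new/A_old) = ln 0.85 / 0.19 = -0.1625 / 0.19 = -0.8554
A_new/A_old = e^-0.8554 ≈ 0.4251

42.5%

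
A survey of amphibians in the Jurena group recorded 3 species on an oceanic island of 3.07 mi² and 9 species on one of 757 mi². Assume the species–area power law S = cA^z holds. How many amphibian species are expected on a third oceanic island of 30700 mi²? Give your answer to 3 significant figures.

18.8

z = ln(9/3) / ln(757/3.07) = 1.0986 / 5.5077 = 0.1995
c = 3 / 3.07^0.1995 = 3 / 1.251 = 2.399
S₃ = 2.399 × 30700^0.1995 = 2.399 × 7.853 ≈ 18.84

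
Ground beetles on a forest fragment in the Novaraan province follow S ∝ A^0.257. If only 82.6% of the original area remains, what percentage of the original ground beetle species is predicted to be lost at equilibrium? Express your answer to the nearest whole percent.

S_new/S_old = (A_new/A_old)^z = 0.826^0.257
= exp(0.257 × ln 0.826) = exp(0.257 × -0.1912) = exp(-0.0491) ≈ 0.9521
Fraction lost = 1 − 0.9521 = 0.04794

5%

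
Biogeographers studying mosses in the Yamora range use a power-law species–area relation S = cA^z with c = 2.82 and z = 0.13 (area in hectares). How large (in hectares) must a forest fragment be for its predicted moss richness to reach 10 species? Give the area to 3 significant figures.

10 = 2.82 × A^0.13  ⇒  A^0.13 = 10/2.82 = 3.546
ln A = ln(3.546) / 0.13 = 1.2658 / 0.13 = 9.7373
A = e^9.7373 ≈ 16938 hectares

16900 hectares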